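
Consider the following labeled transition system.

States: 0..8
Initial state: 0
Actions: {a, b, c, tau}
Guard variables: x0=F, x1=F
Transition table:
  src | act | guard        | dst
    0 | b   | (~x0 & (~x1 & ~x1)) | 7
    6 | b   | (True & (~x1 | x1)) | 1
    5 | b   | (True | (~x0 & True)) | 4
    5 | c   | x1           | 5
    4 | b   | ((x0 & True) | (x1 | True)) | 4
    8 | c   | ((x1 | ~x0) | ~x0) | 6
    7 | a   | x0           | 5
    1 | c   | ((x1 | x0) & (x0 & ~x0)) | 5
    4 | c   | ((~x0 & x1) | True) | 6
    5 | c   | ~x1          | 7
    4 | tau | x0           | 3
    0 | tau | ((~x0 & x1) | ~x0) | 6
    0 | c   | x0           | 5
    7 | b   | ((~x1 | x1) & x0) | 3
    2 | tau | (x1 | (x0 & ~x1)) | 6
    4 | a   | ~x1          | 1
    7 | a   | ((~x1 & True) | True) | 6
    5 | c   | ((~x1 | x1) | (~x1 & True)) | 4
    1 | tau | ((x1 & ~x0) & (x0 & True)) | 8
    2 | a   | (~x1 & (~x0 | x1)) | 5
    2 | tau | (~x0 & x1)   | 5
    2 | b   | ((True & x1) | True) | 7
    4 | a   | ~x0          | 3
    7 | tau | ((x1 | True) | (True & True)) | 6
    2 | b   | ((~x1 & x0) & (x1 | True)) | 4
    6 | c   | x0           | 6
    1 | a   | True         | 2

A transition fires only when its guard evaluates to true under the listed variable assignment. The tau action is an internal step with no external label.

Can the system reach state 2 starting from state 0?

Guard filter leaves 16 enabled edge(s).
Layer 0: {0}
Layer 1: {6,7}  total {0,6,7}
Layer 2: {1}  total {0,1,6,7}
Layer 3: {2}  total {0,1,2,6,7}
Layer 4: {5}  total {0,1,2,5,6,7}
Layer 5: {4}  total {0,1,2,4,5,6,7}
Layer 6: {3}  total {0,1,2,3,4,5,6,7}
Reachable = {0,1,2,3,4,5,6,7}
Path to 2: tau·b·a

Answer: REACHABLE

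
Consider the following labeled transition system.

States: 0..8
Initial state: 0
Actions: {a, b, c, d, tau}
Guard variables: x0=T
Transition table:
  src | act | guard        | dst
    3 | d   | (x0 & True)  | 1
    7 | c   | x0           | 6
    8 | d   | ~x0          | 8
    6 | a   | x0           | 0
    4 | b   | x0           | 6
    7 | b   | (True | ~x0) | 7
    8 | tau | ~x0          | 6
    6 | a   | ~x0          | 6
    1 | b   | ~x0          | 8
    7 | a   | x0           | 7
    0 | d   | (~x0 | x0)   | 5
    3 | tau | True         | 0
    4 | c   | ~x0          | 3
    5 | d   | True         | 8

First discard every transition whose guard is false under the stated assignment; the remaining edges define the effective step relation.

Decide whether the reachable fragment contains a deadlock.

Reach set: {0,5,8}
  0: d→5  [deg 1]
  5: d→8  [deg 1]
  8: ∅  [no exit]
Path to 8: d·d

Answer: DEADLOCK at state 8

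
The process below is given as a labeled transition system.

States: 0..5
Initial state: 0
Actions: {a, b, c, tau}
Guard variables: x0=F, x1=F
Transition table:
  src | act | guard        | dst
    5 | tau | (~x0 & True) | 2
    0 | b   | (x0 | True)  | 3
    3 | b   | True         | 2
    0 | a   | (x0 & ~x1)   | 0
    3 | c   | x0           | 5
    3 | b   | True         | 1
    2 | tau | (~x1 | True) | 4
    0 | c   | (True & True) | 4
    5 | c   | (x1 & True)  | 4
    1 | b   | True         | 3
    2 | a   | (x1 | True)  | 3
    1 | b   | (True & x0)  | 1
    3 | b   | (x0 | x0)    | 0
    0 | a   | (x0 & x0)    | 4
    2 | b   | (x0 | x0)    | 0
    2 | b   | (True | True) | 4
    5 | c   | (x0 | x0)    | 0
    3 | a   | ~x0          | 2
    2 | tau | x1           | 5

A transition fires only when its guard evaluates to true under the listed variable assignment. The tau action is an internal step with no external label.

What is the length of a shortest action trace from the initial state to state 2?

Answer: 2

Working:
Breadth-first toward 2:
  L0 = {0}
  L1 = {3,4}
  L2 = {1,2}
2 enters at depth 2; path b·a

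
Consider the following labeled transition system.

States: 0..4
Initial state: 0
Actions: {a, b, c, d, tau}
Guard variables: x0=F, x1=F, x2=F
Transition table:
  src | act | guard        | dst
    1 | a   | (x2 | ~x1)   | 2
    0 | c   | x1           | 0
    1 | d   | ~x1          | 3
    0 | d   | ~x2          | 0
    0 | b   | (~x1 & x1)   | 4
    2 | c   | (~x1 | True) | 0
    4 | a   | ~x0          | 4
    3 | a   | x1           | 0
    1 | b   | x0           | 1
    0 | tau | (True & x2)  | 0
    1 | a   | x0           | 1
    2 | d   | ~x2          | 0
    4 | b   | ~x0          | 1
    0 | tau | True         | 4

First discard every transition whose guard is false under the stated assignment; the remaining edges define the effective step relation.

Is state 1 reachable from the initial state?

Answer: REACHABLE

Trace:
Guard filter leaves 8 enabled edge(s).
L0 = {0}
L1 = {4}  cumulative {0,4}
L2 = {1}  cumulative {0,1,4}
L3 = {2,3}  cumulative {0,1,2,3,4}
Reachable = {0,1,2,3,4}
trace reaching 1: tau·b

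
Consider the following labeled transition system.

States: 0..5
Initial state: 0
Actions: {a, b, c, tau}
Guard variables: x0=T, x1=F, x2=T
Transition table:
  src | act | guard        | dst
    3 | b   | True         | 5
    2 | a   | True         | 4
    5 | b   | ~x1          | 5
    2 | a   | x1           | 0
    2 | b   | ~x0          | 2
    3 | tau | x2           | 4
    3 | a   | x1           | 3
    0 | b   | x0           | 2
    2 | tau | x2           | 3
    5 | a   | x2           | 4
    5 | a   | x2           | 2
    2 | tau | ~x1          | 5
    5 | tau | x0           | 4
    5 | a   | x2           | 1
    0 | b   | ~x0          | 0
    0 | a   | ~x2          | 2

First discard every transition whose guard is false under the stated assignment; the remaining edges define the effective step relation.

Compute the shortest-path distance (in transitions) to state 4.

Answer: 2

Analysis:
Breadth-first toward 4:
  Layer 0: {0}
  Layer 1: {2}
  Layer 2: {3,4,5}
4 enters at depth 2; path b·a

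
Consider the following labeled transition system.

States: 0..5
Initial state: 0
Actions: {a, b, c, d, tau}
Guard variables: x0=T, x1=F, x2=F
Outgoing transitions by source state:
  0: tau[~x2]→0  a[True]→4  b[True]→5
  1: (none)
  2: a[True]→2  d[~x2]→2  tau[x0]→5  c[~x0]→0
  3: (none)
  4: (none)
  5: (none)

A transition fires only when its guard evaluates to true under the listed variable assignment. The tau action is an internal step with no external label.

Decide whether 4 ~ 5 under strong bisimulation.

Compute ~ classes (split until stable):
  π0 = {{0,1,2,3,4,5}}
  π1 = {{0},{1,3,4,5},{2}}
Fixed point at round 2; 3 class(es).
class of 4: {1,3,4,5}; class of 5: {1,3,4,5}

Answer: BISIMILAR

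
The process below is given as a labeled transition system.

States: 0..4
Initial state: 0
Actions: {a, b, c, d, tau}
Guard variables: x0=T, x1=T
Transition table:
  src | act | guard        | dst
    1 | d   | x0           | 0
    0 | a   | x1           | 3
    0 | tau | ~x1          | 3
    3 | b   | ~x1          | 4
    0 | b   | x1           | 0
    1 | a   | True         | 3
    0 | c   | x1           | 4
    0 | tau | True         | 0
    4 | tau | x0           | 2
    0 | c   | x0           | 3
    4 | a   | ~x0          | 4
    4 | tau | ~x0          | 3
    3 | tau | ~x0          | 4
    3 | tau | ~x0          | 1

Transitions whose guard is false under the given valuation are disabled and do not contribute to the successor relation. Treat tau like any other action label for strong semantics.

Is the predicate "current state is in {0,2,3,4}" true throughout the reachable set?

Inv-set: {0,2,3,4}
R = {0,2,3,4}
  0: safe
  2: safe
  3: safe
  4: safe

Answer: INVARIANT HOLDS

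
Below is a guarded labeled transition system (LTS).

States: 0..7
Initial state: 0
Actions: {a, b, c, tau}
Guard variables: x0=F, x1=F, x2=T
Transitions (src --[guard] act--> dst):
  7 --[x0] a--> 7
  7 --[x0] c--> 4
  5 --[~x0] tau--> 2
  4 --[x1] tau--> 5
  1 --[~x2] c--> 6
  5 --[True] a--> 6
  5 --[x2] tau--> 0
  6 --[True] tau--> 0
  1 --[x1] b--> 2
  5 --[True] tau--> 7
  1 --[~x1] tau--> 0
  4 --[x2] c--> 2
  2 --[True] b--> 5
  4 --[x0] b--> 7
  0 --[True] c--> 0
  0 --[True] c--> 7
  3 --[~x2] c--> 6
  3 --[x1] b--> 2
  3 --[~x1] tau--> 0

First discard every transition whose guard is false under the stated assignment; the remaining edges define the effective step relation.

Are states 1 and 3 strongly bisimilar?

Answer: BISIMILAR

Working:
Compute ~ classes (split until stable):
  P[0] = {{0,1,2,3,4,5,6,7}}
  P[1] = {{0,4},{1,3,6},{2},{5},{7}}
  P[2] = {{0},{1,3,6},{2},{4},{5},{7}}
Fixed point at round 3; 6 class(es).
[1]={1,3,6}  [3]={1,3,6}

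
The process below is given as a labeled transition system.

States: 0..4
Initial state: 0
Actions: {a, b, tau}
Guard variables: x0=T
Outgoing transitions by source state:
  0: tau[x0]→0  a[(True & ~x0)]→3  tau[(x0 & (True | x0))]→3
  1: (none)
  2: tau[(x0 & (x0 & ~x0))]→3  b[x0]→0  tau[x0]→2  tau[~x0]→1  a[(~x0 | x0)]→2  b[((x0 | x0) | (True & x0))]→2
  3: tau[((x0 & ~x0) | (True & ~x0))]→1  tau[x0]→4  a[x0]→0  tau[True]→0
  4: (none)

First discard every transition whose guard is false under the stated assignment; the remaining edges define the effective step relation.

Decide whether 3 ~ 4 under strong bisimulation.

Answer: NOT BISIMILAR

Analysis:
Bisimulation quotient by refinement:
  P[0] = {{0,1,2,3,4}}
  P[1] = {{0},{1,4},{2},{3}}
stable after 2 split(s): 4 block(s)
class of 3: {3}; class of 4: {1,4}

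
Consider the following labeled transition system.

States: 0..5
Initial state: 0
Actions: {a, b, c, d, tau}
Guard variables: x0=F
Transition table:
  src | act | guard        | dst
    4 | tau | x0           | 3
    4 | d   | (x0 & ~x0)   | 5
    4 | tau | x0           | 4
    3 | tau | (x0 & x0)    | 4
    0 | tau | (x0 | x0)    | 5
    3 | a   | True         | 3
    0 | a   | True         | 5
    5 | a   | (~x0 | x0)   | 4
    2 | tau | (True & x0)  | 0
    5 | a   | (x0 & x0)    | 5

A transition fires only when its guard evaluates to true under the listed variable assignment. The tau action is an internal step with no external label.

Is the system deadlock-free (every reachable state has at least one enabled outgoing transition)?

Reach set: {0,4,5}
  0: a→5  [1 exit(s)]
  4: ∅  [no exit]
  5: a→4  [1 exit(s)]
Path to 4: a·a

Answer: DEADLOCK at state 4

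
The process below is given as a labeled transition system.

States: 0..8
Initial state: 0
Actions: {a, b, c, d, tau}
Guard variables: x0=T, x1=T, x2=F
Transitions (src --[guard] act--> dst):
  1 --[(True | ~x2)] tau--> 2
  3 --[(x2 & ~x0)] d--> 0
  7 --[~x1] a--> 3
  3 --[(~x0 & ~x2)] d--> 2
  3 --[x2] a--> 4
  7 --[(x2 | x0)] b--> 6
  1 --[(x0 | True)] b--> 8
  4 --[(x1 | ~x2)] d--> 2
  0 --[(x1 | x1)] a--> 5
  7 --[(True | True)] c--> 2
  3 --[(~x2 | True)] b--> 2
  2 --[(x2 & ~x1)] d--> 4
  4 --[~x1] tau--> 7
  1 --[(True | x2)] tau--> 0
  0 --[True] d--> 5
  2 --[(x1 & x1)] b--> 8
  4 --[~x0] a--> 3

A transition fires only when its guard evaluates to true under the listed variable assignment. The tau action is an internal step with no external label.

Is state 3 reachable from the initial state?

Answer: UNREACHABLE

Working:
10 transition(s) survive guard evaluation.
depth 0: {0}
depth 1: {5}  now seen {0,5}
Reach set: {0,5}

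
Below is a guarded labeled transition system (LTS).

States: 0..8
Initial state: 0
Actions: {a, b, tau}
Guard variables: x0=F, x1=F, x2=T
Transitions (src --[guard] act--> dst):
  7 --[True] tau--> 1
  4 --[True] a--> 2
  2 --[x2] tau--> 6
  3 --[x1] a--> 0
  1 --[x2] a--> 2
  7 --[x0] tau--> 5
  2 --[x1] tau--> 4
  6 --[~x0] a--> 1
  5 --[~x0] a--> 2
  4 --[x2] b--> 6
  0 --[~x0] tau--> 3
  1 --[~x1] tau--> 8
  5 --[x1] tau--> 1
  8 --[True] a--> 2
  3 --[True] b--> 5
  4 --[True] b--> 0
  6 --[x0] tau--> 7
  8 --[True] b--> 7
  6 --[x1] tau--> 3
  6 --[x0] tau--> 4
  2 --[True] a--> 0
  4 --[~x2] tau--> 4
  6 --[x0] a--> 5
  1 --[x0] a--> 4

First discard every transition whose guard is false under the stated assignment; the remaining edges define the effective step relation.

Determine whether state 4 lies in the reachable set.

After dropping false guards: 14 live edges.
L0 = {0}
L1 = {3}  cumulative {0,3}
L2 = {5}  cumulative {0,3,5}
L3 = {2}  cumulative {0,2,3,5}
L4 = {6}  cumulative {0,2,3,5,6}
L5 = {1}  cumulative {0,1,2,3,5,6}
L6 = {8}  cumulative {0,1,2,3,5,6,8}
L7 = {7}  cumulative {0,1,2,3,5,6,7,8}
R = {0,1,2,3,5,6,7,8}

Answer: UNREACHABLE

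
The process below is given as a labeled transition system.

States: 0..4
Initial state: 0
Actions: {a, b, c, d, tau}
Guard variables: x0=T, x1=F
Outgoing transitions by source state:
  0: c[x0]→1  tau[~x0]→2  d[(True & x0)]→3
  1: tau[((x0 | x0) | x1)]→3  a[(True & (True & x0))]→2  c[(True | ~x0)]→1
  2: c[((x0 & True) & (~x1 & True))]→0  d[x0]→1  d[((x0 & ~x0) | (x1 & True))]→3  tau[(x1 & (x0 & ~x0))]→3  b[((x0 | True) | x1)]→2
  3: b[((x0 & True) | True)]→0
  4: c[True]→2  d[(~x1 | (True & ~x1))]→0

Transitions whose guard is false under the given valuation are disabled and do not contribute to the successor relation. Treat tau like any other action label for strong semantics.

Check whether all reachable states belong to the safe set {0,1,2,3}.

Inv-set: {0,1,2,3}
Reach set: {0,1,2,3}
  0: safe
  1: safe
  2: safe
  3: safe

Answer: INVARIANT HOLDS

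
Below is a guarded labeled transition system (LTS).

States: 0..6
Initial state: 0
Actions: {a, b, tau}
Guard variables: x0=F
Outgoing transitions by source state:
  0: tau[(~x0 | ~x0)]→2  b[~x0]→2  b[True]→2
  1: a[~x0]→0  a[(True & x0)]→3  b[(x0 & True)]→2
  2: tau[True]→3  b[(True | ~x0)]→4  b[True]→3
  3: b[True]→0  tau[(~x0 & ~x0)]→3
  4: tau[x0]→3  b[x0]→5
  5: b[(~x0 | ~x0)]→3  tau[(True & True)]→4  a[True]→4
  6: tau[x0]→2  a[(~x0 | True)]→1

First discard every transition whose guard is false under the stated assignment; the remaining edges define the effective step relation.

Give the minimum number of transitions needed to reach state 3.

Layered search for 3:
  L0 = {0}
  L1 = {2}
  L2 = {3,4}
first hit 3 at d=2 via b·b

Answer: 2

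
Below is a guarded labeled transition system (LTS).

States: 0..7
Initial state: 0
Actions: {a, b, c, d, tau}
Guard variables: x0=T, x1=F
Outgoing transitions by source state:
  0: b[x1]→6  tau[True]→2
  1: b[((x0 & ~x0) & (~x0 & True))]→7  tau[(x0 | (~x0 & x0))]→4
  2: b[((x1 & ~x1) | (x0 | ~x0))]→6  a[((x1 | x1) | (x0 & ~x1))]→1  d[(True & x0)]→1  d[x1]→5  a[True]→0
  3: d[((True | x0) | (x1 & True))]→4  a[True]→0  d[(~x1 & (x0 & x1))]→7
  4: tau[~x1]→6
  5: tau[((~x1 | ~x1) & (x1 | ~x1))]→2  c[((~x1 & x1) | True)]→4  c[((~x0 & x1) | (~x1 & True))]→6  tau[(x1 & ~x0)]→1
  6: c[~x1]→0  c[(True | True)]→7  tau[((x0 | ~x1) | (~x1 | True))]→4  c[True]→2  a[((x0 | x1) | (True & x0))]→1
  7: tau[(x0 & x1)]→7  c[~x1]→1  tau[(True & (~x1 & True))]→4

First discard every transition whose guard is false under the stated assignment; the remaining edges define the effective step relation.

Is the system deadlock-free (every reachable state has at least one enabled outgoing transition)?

R = {0,1,2,4,6,7}
  0: tau→2  [1 out]
  1: tau→4  [1 out]
  2: a→0  a→1  b→6  d→1  [4 out]
  4: tau→6  [1 out]
  6: a→1  c→0  c→2  c→7  tau→4  [5 out]
  7: c→1  tau→4  [2 out]

Answer: DEADLOCK-FREE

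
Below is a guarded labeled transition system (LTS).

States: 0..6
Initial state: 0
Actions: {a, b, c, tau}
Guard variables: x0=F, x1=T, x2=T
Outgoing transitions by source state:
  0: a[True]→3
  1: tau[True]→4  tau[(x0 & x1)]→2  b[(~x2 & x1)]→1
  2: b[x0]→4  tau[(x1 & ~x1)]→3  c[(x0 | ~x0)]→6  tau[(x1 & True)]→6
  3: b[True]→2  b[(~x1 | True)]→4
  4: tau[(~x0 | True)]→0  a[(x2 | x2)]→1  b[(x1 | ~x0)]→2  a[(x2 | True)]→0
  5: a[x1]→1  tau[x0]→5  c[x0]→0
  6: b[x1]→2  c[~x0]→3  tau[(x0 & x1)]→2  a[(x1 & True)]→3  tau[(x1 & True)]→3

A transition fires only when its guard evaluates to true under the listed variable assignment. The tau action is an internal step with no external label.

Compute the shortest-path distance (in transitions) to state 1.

Breadth-first toward 1:
  L0 = {0}
  L1 = {3}
  L2 = {2,4}
  L3 = {1,6}
first hit 1 at d=3 via a·b·a

Answer: 3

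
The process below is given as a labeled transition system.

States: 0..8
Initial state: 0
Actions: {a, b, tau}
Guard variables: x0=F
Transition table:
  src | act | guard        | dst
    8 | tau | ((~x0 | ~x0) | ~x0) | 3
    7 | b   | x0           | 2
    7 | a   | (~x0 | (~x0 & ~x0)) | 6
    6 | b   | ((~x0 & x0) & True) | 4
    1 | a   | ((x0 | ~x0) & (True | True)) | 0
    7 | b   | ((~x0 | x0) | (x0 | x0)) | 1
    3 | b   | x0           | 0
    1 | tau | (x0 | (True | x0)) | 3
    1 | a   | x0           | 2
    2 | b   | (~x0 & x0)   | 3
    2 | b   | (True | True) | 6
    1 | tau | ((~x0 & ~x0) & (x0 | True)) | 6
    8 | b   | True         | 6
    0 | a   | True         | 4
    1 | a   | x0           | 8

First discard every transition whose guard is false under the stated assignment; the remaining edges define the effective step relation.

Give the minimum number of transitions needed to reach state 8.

BFS to 8:
  depth 0: {0}
  depth 1: {4}
8 never appears.

Answer: UNREACHABLE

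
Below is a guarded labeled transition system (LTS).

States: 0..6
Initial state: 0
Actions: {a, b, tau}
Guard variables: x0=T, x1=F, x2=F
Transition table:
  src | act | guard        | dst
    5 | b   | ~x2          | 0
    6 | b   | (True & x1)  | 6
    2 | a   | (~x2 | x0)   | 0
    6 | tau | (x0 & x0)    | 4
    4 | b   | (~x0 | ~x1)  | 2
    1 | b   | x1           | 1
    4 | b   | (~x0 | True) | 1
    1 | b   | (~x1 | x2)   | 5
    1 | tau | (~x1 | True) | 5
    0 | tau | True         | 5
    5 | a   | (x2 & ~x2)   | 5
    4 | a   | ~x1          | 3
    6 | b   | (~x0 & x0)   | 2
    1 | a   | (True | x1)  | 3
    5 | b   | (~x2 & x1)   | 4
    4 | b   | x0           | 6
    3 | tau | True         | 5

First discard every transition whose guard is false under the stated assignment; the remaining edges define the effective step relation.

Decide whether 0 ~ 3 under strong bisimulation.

Answer: BISIMILAR

Analysis:
Refine partition for ~:
  π0 = {{0,1,2,3,4,5,6}}
  π1 = {{0,3,6},{1},{2},{4},{5}}
  π2 = {{0,3},{1},{2},{4},{5},{6}}
stable after 3 split(s): 6 block(s)
class of 0: {0,3}; class of 3: {0,3}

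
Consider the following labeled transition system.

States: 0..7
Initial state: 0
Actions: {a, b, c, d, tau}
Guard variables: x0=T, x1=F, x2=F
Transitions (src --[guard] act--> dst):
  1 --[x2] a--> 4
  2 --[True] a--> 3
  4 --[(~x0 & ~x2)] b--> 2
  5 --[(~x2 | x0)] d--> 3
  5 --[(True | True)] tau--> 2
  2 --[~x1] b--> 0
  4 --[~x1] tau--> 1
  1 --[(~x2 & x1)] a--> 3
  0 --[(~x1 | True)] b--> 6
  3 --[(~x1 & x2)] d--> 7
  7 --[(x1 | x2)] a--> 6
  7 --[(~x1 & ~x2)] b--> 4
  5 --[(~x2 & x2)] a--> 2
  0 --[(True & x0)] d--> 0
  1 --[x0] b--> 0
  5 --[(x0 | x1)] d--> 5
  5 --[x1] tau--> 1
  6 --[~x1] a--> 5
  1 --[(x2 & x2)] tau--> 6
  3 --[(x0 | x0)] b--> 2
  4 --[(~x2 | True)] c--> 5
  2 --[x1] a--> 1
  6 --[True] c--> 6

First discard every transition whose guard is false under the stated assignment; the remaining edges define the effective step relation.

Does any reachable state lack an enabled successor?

Answer: DEADLOCK-FREE

Analysis:
R = {0,2,3,5,6}
  0: b→6  d→0  [2 out]
  2: a→3  b→0  [2 out]
  3: b→2  [1 out]
  5: d→3  d→5  tau→2  [3 out]
  6: a→5  c→6  [2 out]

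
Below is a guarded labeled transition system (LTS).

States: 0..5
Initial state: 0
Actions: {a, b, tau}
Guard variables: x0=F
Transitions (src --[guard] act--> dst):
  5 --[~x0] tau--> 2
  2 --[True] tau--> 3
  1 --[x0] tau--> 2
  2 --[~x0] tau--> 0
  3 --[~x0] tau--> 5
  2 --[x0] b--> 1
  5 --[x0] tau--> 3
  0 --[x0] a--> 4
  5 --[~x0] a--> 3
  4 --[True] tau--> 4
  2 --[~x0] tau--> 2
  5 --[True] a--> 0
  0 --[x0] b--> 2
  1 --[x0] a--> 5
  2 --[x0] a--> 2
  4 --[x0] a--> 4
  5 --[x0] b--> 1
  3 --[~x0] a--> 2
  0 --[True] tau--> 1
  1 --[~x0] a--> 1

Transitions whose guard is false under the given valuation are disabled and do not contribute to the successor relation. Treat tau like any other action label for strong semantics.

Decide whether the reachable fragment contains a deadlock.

Answer: DEADLOCK-FREE

Working:
R = {0,1}
  0: tau→1  [1 out]
  1: a→1  [1 out]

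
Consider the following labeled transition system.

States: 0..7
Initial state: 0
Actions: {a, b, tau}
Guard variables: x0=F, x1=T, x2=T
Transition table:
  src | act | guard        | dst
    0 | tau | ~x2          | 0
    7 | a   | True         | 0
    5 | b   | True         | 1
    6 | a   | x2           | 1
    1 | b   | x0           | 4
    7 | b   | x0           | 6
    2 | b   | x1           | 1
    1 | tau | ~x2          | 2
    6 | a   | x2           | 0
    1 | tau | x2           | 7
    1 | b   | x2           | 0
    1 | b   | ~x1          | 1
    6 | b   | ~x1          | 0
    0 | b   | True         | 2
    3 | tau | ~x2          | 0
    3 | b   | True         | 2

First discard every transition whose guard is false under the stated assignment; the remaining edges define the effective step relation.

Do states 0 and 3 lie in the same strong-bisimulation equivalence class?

Answer: BISIMILAR

Trace:
Bisimulation quotient by refinement:
  P[0] = {{0,1,2,3,4,5,6,7}}
  P[1] = {{0,2,3,5},{1},{4},{6,7}}
  P[2] = {{0,3},{1},{2,5},{4},{6},{7}}
6 equivalence class(es) (converged in 3)
class of 0: {0,3}; class of 3: {0,3}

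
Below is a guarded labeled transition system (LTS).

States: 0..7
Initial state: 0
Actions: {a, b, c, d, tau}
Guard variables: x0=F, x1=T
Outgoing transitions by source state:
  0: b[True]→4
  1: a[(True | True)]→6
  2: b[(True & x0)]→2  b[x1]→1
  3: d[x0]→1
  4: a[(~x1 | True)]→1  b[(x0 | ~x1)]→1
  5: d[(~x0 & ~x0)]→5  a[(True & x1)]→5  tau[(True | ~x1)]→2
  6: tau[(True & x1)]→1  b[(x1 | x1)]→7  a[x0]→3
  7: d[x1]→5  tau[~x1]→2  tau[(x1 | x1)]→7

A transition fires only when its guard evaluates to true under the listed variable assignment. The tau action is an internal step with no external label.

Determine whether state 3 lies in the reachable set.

Answer: UNREACHABLE

Trace:
After dropping false guards: 11 live edges.
Layer 0: {0}
Layer 1: {4}  total {0,4}
Layer 2: {1}  total {0,1,4}
Layer 3: {6}  total {0,1,4,6}
Layer 4: {7}  total {0,1,4,6,7}
Layer 5: {5}  total {0,1,4,5,6,7}
Layer 6: {2}  total {0,1,2,4,5,6,7}
Reachable = {0,1,2,4,5,6,7}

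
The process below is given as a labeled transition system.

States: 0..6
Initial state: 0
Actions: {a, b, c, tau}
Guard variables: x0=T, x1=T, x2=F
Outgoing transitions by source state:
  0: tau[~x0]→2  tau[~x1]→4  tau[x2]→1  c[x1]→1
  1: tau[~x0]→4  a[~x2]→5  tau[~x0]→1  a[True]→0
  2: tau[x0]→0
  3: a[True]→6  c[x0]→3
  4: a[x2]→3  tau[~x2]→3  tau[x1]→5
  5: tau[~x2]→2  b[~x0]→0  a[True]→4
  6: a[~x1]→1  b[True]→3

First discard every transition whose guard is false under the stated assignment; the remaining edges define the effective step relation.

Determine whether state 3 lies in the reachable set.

After dropping false guards: 11 live edges.
L0 = {0}
L1 = {1}  cumulative {0,1}
L2 = {5}  cumulative {0,1,5}
L3 = {2,4}  cumulative {0,1,2,4,5}
L4 = {3}  cumulative {0,1,2,3,4,5}
L5 = {6}  cumulative {0,1,2,3,4,5,6}
Reach set: {0,1,2,3,4,5,6}
trace reaching 3: c·a·a·tau

Answer: REACHABLE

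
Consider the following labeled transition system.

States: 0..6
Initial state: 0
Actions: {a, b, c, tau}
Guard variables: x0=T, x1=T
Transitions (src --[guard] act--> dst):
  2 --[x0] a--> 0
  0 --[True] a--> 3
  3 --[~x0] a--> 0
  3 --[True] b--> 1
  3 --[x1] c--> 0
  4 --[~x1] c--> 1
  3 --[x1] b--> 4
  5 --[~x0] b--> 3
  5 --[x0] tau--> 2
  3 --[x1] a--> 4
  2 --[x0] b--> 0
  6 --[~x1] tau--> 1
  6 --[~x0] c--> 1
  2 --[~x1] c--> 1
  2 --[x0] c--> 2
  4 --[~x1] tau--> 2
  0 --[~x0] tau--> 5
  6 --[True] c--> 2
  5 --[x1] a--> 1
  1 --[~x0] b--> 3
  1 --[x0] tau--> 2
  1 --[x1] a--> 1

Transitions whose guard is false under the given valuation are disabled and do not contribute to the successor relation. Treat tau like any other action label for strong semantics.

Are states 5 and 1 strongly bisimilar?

Answer: BISIMILAR

Trace:
Bisimulation quotient by refinement:
  π0 = {{0,1,2,3,4,5,6}}
  π1 = {{0},{1,5},{2,3},{4},{6}}
  π2 = {{0},{1,5},{2},{3},{4},{6}}
stable after 3 split(s): 6 block(s)
[5]={1,5}  [1]={1,5}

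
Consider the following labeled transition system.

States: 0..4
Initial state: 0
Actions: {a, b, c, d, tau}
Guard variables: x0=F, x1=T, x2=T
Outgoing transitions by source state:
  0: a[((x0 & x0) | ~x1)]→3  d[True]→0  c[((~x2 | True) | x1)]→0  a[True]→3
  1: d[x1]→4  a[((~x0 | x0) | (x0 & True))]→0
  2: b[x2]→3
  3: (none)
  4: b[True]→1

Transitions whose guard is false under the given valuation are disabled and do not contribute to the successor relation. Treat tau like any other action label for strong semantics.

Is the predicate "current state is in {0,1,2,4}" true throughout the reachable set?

Answer: INVARIANT VIOLATED at state 3

Working:
Allowed set {0,1,2,4}
Reachable = {0,3}
  0: safe
  3: ✗ unsafe
witness against invariant: a → 3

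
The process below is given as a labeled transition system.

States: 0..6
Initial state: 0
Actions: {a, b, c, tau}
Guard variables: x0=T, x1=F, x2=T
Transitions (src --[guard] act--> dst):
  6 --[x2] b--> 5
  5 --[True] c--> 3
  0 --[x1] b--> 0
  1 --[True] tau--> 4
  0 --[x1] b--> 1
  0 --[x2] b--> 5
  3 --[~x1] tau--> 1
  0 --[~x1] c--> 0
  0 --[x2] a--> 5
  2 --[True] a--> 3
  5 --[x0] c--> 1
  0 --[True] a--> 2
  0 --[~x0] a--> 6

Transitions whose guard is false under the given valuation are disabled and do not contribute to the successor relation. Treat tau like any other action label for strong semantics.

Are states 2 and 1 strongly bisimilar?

Refine partition for ~:
  π0 = {{0,1,2,3,4,5,6}}
  π1 = {{0},{1,3},{2},{4},{5},{6}}
  π2 = {{0},{1},{2},{3},{4},{5},{6}}
7 equivalence class(es) (converged in 3)
class of 2: {2}; class of 1: {1}

Answer: NOT BISIMILAR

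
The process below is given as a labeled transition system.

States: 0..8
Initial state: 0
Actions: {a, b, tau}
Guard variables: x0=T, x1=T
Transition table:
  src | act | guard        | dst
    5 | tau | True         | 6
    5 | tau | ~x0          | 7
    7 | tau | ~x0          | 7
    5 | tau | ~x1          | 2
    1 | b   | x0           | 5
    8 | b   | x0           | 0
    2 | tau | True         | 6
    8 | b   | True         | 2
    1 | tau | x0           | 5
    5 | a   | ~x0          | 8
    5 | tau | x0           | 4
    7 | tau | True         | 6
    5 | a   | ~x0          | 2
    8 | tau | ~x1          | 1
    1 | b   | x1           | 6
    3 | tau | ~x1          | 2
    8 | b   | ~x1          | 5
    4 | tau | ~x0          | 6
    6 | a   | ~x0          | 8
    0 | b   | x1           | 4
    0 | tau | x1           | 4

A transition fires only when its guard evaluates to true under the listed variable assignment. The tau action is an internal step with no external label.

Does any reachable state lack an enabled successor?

Answer: DEADLOCK at state 4

Working:
R = {0,4}
  0: b→4  tau→4  [2 out]
  4: ∅  [deadlock]
trace reaching 4: b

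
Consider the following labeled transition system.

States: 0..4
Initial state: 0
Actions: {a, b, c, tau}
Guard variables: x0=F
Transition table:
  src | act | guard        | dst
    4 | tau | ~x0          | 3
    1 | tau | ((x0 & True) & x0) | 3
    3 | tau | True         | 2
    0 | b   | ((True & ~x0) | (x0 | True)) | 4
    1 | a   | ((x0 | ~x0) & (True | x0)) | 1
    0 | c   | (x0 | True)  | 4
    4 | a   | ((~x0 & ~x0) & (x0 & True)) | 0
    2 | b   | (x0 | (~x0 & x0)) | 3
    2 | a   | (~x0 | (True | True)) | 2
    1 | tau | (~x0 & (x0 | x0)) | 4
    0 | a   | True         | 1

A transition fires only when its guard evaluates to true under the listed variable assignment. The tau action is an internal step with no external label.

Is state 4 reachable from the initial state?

After dropping false guards: 7 live edges.
L0 = {0}
L1 = {1,4}  total {0,1,4}
L2 = {3}  total {0,1,3,4}
L3 = {2}  total {0,1,2,3,4}
Reach set: {0,1,2,3,4}
Path to 4: b

Answer: REACHABLE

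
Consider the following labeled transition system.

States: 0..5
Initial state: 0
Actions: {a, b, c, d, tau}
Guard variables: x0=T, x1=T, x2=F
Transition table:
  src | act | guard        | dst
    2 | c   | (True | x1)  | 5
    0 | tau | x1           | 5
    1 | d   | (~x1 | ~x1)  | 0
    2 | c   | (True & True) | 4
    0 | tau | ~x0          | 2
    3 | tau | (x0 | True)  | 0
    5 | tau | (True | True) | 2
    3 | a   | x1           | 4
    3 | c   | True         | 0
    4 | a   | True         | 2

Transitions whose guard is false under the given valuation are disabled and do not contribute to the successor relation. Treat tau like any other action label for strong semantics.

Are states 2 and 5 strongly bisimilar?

Answer: NOT BISIMILAR

Trace:
Bisimulation quotient by refinement:
  π0 = {{0,1,2,3,4,5}}
  π1 = {{0,5},{1},{2},{3},{4}}
  π2 = {{0},{1},{2},{3},{4},{5}}
Fixed point at round 3; 6 class(es).
class of 2: {2}; class of 5: {5}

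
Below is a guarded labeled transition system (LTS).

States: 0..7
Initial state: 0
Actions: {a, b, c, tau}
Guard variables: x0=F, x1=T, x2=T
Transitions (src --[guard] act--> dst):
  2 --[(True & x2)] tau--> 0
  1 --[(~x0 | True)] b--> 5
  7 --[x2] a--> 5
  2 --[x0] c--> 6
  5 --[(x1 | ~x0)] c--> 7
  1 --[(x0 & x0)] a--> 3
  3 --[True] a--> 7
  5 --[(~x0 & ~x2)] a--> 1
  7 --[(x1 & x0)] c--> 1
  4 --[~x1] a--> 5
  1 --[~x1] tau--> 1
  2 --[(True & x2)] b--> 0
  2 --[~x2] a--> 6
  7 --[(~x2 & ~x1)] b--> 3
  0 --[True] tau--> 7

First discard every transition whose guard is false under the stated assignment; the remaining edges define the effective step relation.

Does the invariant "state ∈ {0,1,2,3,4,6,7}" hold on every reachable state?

Answer: INVARIANT VIOLATED at state 5

Analysis:
Safe = {0,1,2,3,4,6,7}
Reach set: {0,5,7}
  0: ok
  5: outside
  7: ok
reach 5 via tau·a — violates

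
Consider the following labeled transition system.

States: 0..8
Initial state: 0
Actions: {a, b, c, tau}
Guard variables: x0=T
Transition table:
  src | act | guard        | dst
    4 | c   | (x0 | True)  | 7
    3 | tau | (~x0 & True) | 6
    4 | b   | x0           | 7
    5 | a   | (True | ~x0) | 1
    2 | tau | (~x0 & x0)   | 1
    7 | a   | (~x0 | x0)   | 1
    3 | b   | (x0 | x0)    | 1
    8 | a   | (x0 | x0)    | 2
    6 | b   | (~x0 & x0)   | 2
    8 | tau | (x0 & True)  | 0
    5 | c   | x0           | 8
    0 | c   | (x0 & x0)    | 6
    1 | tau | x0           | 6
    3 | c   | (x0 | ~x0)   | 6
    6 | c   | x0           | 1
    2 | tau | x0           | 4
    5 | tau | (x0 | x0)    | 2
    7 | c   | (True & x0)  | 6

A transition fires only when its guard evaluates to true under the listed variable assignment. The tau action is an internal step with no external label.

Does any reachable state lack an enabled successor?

Answer: DEADLOCK-FREE

Analysis:
Reachable = {0,1,6}
  0: c→6  [deg 1]
  1: tau→6  [deg 1]
  6: c→1  [deg 1]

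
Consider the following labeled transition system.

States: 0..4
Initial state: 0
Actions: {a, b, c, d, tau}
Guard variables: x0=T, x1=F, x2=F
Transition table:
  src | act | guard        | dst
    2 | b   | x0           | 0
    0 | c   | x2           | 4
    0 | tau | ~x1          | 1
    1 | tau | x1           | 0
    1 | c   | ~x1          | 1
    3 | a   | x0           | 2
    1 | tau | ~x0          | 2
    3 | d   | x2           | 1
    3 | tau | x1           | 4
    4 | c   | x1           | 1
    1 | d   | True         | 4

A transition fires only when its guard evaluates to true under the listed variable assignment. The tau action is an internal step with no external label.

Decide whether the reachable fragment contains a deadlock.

Answer: DEADLOCK at state 4

Analysis:
Reach set: {0,1,4}
  0: tau→1  [1 exit(s)]
  1: c→1  d→4  [2 exit(s)]
  4: ∅  [STUCK]
witness 4: tau·d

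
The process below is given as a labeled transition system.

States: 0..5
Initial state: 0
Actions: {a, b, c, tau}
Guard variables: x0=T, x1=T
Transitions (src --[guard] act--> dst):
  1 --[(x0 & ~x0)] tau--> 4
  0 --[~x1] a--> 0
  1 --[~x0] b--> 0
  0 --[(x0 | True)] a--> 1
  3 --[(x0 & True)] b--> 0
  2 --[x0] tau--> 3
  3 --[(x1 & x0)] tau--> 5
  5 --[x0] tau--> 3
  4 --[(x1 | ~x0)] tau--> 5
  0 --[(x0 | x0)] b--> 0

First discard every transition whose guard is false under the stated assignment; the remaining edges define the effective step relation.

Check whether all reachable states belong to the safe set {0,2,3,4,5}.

Safe = {0,2,3,4,5}
Reach set: {0,1}
  0: ok
  1: outside
witness against invariant: a → 1

Answer: INVARIANT VIOLATED at state 1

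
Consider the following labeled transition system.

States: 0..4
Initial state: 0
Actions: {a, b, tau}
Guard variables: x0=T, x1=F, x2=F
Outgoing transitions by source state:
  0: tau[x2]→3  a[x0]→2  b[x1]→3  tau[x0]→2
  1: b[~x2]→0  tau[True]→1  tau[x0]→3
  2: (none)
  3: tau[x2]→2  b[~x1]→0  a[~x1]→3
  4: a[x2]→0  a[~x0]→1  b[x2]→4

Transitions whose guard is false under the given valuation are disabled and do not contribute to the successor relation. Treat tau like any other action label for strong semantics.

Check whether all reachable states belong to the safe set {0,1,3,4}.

Answer: INVARIANT VIOLATED at state 2

Trace:
Allowed set {0,1,3,4}
Reachable = {0,2}
  0: ok
  2: outside
reach 2 via a — violates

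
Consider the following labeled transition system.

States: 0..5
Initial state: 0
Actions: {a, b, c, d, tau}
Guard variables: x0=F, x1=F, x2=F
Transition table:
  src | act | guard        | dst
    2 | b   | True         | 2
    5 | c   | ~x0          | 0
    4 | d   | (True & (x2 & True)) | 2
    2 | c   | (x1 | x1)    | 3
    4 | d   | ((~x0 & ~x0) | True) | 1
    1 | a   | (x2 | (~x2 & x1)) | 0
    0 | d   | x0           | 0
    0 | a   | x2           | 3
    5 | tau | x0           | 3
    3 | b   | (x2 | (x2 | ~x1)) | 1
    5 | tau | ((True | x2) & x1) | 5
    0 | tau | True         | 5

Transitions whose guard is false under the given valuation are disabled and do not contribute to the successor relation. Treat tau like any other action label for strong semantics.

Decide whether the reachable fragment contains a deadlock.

Reachable = {0,5}
  0: tau→5  [1 out]
  5: c→0  [1 out]

Answer: DEADLOCK-FREE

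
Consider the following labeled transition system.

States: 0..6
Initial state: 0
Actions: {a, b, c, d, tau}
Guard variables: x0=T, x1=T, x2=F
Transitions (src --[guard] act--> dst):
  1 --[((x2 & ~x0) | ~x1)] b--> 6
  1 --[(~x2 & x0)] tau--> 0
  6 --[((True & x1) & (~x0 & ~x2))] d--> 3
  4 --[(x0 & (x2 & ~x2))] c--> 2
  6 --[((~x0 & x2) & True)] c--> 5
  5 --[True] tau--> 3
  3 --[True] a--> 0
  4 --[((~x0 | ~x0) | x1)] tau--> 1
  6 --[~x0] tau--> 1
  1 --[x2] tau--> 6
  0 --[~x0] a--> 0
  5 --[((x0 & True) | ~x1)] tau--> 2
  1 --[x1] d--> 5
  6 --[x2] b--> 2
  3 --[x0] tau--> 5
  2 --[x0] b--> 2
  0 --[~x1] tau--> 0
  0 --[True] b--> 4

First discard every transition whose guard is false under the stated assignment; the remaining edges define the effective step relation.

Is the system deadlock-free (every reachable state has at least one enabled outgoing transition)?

Reachable = {0,1,2,3,4,5}
  0: b→4  [1 out]
  1: d→5  tau→0  [2 out]
  2: b→2  [1 out]
  3: a→0  tau→5  [2 out]
  4: tau→1  [1 out]
  5: tau→2  tau→3  [2 out]

Answer: DEADLOCK-FREE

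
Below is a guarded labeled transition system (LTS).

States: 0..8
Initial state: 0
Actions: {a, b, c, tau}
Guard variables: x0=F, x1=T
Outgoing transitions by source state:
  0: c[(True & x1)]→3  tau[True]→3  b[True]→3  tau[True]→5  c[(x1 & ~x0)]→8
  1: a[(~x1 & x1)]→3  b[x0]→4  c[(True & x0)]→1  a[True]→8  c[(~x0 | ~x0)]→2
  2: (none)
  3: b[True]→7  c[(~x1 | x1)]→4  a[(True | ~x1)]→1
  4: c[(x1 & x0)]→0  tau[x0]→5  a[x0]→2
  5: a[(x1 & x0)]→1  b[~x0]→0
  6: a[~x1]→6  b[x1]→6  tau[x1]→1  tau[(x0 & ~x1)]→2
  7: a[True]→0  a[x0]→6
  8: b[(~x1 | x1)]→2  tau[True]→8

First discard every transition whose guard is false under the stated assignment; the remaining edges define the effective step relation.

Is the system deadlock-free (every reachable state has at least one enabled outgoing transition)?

Answer: DEADLOCK at state 2

Trace:
Reachable = {0,1,2,3,4,5,7,8}
  0: b→3  c→3  c→8  tau→3  tau→5  [5 out]
  1: a→8  c→2  [2 out]
  2: ∅  [STUCK]
  3: a→1  b→7  c→4  [3 out]
  4: ∅  [STUCK]
  5: b→0  [1 out]
  7: a→0  [1 out]
  8: b→2  tau→8  [2 out]
witness 2: c·b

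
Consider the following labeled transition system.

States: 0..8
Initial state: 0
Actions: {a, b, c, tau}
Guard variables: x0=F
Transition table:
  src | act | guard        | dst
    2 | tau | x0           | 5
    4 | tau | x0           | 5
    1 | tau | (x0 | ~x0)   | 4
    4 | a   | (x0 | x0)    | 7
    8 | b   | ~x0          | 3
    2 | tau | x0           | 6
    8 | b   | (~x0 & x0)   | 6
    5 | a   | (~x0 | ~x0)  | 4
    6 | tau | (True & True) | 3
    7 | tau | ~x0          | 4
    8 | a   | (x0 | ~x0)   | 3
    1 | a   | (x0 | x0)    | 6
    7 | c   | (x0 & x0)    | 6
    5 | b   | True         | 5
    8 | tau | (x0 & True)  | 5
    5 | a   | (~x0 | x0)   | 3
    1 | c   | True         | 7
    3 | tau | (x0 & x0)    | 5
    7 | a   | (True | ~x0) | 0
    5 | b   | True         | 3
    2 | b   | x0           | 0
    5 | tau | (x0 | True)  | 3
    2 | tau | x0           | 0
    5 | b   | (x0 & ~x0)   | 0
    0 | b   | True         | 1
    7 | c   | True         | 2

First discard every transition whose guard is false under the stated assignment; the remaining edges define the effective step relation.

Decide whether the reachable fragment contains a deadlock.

Answer: DEADLOCK at state 2

Analysis:
Reach set: {0,1,2,4,7}
  0: b→1  [1 out]
  1: c→7  tau→4  [2 out]
  2: ∅  [STUCK]
  4: ∅  [STUCK]
  7: a→0  c→2  tau→4  [3 out]
trace reaching 2: b·c·c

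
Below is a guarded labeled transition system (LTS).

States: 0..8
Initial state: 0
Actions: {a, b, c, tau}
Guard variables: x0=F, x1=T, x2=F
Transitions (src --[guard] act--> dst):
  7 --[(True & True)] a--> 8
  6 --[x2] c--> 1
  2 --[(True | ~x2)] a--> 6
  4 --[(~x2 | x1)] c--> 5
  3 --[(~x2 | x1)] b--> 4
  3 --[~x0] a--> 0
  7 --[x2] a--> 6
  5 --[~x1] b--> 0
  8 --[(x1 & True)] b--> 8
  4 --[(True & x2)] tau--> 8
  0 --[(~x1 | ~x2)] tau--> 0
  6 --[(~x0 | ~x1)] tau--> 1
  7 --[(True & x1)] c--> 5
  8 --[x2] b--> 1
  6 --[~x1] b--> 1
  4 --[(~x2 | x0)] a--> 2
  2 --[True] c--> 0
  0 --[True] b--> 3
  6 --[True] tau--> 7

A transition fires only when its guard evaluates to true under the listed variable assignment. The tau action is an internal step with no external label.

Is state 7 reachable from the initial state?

13 transition(s) survive guard evaluation.
L0 = {0}
L1 = {3}  total {0,3}
L2 = {4}  total {0,3,4}
L3 = {2,5}  total {0,2,3,4,5}
L4 = {6}  total {0,2,3,4,5,6}
L5 = {1,7}  total {0,1,2,3,4,5,6,7}
L6 = {8}  total {0,1,2,3,4,5,6,7,8}
Reachable = {0,1,2,3,4,5,6,7,8}
trace reaching 7: b·b·a·a·tau

Answer: REACHABLE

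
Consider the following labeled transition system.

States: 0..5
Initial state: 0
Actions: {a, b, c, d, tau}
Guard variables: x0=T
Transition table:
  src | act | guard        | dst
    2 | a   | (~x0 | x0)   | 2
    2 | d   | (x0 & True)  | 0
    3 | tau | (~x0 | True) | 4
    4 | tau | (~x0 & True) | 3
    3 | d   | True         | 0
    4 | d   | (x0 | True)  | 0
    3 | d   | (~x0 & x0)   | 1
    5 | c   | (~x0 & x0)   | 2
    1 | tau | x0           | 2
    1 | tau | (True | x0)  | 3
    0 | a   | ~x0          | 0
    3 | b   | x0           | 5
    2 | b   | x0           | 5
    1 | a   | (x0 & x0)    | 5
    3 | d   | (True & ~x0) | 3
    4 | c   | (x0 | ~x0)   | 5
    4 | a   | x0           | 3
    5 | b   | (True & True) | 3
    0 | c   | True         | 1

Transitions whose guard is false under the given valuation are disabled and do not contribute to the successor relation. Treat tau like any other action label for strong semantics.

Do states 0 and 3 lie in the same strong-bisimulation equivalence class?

Bisimulation quotient by refinement:
  P[0] = {{0,1,2,3,4,5}}
  P[1] = {{0},{1},{2},{3},{4},{5}}
Fixed point at round 2; 6 class(es).
[0]={0}  [3]={3}

Answer: NOT BISIMILAR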